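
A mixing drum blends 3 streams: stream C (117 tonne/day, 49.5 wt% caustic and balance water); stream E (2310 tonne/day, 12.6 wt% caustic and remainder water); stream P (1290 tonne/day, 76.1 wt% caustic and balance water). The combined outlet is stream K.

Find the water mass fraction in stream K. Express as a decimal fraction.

0.6420

Total flow out = 117 + 2310 + 1290 = 3717 tonne/day.
water in = 117×0.505 + 2310×0.874 + 1290×0.239 = 2386.3 tonne/day.
water mass fraction in K = 2386.3/3717 = 0.6420.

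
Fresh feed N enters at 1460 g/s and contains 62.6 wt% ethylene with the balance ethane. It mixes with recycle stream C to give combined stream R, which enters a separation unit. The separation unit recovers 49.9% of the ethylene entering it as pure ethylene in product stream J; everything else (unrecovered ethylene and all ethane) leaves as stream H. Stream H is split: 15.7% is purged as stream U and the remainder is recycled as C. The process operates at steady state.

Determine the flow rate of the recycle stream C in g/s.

ethane enters only via N and leaves only via the purge: 1460×0.374 = 0.157×(ethane in H), and the separation unit passes all ethane, so ethane in R = ethane in H = 3478 g/s.
ethylene in R: m_A = 1460×0.626 + (1−0.157)·(1−0.499)·m_A, so m_A = 913.96/0.5777 = 1582.2 g/s.
H = (1−0.499)×1582.2 + 3478 = 4270.6 g/s.
Recycle C = (1−0.157)×4270.6 = 3600.1 g/s.

3600 g/s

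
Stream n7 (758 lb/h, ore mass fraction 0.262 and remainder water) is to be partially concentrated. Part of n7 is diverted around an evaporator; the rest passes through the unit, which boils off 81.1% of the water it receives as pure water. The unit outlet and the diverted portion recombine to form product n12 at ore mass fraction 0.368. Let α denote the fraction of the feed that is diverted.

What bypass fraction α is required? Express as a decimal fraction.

All 758×0.262 = 198.6 lb/h of ore reaches n12, so n12 = 198.6/0.368 = 539.66 lb/h and vapour = 218.34 lb/h.
The evaporator receives (1−α)·758 of feed at 0.738 water and removes 0.811 of that water:
0.811×0.738×(1−α)×758 = 218.34
(1−α) = 218.34/453.68 = 0.4813;  α = 0.5187.

0.519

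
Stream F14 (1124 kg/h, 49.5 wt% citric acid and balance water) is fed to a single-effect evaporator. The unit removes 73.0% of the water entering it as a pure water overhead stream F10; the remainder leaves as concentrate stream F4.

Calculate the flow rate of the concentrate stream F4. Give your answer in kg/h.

709.6 kg/h

water entering = 1124×0.505 = 567.62 kg/h; overhead removed = 0.730×567.62 = 414.36 kg/h.
Concentrate = 1124 − 414.36 = 709.64 kg/h.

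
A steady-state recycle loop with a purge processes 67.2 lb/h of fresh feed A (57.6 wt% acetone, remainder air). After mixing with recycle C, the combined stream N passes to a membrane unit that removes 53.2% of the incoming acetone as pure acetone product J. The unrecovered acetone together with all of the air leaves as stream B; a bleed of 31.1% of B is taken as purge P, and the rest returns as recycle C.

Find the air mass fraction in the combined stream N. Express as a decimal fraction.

air enters only via A and leaves only via the purge: 67.2×0.424 = 0.311×(air in B), and the membrane unit passes all air, so air in N = air in B = 91.617 lb/h.
acetone in N: m_A = 67.2×0.576 + (1−0.311)·(1−0.532)·m_A, so m_A = 38.707/0.6775 = 57.128 lb/h.
N = 57.128 + 91.617 = 148.75 lb/h.
air fraction in N = 91.617/148.75 = 0.616.

0.616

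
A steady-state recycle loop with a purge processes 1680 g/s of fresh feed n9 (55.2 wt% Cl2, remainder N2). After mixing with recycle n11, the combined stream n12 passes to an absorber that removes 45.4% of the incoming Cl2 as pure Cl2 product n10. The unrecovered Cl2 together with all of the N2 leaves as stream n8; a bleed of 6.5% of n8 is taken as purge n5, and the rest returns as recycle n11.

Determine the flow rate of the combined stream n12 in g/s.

N2 enters only via n9 and leaves only via the purge: 1680×0.448 = 0.065×(N2 in n8), and the absorber passes all N2, so N2 in n12 = N2 in n8 = 11579 g/s.
Cl2 in n12: m_A = 1680×0.552 + (1−0.065)·(1−0.454)·m_A, so m_A = 927.36/0.4895 = 1894.5 g/s.
n12 = 1894.5 + 11579 = 13474 g/s.

13470 g/s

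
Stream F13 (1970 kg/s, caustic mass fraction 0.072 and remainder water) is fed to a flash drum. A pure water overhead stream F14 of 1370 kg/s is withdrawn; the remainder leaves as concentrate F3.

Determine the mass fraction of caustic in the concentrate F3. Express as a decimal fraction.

0.236

caustic is not removed: 1970×0.072 = 141.84 kg/s of caustic enters F3.
Concentrate = 1970 − 1370 = 600 kg/s.
Mass fraction = 141.84/600 = 0.236.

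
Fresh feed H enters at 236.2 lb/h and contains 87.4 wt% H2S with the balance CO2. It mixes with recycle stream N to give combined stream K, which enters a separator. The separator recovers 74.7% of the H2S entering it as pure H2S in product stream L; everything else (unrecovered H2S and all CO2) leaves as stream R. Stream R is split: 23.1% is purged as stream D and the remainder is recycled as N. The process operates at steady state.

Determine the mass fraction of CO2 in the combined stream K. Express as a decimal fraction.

0.335

CO2 enters only via H and leaves only via the purge: 236.2×0.126 = 0.231×(CO2 in R), and the separator passes all CO2, so CO2 in K = CO2 in R = 128.84 lb/h.
H2S in K: m_A = 236.2×0.874 + (1−0.231)·(1−0.747)·m_A, so m_A = 206.44/0.8054 = 256.3 lb/h.
K = 256.3 + 128.84 = 385.14 lb/h.
CO2 fraction in K = 128.84/385.14 = 0.335.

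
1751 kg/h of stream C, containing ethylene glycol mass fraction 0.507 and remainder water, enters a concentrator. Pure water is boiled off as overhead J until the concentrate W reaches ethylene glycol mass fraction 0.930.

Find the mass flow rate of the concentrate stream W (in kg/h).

954.6 kg/h

ethylene glycol is conserved: 1751×0.507 = 887.76 kg/h all reports to the concentrate.
Concentrate = 887.76/(target fraction) = 954.58 kg/h.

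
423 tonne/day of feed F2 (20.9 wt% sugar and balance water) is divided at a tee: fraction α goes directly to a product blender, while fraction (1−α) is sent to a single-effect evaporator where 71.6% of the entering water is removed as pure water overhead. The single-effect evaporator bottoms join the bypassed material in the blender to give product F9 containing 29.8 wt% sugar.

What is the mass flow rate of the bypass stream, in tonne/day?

All 423×0.209 = 88.407 tonne/day of sugar reaches F9, so F9 = 88.407/0.298 = 296.67 tonne/day and vapour = 126.33 tonne/day.
The evaporator receives (1−α)·423 of feed at 0.791 water and removes 0.716 of that water:
0.716×0.791×(1−α)×423 = 126.33
(1−α) = 126.33/239.57 = 0.5273;  α = 0.4727.
Bypass flow = 0.4727×423 = 199.94 tonne/day.

199.9 tonne/day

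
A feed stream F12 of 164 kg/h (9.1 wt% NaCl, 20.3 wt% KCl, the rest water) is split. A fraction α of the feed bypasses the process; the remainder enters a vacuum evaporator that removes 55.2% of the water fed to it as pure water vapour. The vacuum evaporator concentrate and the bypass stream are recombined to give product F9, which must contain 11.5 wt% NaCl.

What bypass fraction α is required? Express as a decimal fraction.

0.464

All 164×0.091 = 14.924 kg/h of NaCl reaches F9, so F9 = 14.924/0.115 = 129.77 kg/h and vapour = 34.226 kg/h.
The evaporator receives (1−α)·164 of feed at 0.706 water and removes 0.552 of that water:
0.552×0.706×(1−α)×164 = 34.226
(1−α) = 34.226/63.913 = 0.5355;  α = 0.4645.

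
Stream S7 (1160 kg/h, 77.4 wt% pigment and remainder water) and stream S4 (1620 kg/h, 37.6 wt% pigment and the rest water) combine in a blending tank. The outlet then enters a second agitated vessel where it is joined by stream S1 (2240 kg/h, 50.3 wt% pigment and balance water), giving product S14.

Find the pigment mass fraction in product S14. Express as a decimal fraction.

0.5246

Overall, product flow = 5020 kg/h.
pigment in = 1160×0.774 + 1620×0.376 + 2240×0.503 = 2633.7 kg/h.
pigment fraction in S14 = 0.5246.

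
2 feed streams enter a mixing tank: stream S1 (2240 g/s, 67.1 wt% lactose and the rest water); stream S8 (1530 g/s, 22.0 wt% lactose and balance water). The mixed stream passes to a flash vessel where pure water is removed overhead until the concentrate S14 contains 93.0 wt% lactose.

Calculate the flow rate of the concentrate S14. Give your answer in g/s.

1978 g/s

lactose entering = 2240×0.671 + 1530×0.220 = 1839.6 g/s.
All lactose reports to S14, so S14 = 1839.6/0.930 = 1978.1 g/s.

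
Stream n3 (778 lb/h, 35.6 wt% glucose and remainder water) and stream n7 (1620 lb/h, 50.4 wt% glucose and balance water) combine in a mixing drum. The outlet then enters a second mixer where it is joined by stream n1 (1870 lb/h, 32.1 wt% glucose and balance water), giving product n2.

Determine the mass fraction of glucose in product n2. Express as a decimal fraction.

Overall, product flow = 4268 lb/h.
glucose in = 778×0.356 + 1620×0.504 + 1870×0.321 = 1693.7 lb/h.
glucose fraction in n2 = 0.397.

0.397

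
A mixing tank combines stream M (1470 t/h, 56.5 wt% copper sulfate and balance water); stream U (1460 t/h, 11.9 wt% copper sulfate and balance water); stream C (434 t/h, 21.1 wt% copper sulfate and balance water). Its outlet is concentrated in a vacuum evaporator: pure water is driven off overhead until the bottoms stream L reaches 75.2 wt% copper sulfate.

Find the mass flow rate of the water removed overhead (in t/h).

1907 t/h

copper sulfate entering = 1470×0.565 + 1460×0.119 + 434×0.211 = 1095.9 t/h.
All copper sulfate reports to L, so L = 1095.9/0.752 = 1457.3 t/h.
Total feed = 3364 t/h; overhead = 3364 − 1457.3 = 1906.7 t/h.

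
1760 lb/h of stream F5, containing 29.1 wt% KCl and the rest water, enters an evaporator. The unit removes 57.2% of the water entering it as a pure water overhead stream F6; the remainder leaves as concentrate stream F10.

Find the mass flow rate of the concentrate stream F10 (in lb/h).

1046 lb/h

water entering = 1760×0.709 = 1247.8 lb/h; overhead removed = 0.572×1247.8 = 713.76 lb/h.
Concentrate = 1760 − 713.76 = 1046.2 lb/h.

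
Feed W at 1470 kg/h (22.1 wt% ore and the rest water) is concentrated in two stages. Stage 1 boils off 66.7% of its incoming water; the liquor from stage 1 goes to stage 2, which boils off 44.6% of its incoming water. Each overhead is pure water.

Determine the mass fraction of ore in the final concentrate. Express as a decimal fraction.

0.6060

water in feed = 1470×0.779 = 1145.1 kg/h.
After stage 1: water left = (1−0.667)×1145.1 = 381.33; stream total = 706.2 kg/h.
After stage 2: water left = (1−0.446)×381.33 = 211.26; final concentrate = 536.13 kg/h.
ore fraction = 324.87/536.13 = 0.6060.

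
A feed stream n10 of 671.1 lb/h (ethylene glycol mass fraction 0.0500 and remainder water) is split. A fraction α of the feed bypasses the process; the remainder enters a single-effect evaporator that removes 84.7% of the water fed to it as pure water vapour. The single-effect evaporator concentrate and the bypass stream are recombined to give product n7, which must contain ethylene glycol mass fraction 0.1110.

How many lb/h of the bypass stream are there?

212.8 lb/h

All 671.1×0.050 = 33.555 lb/h of ethylene glycol reaches n7, so n7 = 33.555/0.111 = 302.3 lb/h and vapour = 368.8 lb/h.
The evaporator receives (1−α)·671.1 of feed at 0.950 water and removes 0.847 of that water:
0.847×0.950×(1−α)×671.1 = 368.8
(1−α) = 368.8/540 = 0.6830;  α = 0.3170.
Bypass flow = 0.3170×671.1 = 212.76 lb/h.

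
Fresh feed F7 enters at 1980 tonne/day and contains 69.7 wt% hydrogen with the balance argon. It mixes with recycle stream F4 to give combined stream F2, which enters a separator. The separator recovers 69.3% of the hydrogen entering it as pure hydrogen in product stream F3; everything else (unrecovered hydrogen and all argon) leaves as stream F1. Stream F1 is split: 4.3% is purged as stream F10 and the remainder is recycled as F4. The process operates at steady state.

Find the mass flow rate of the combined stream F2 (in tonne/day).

15910 tonne/day

argon enters only via F7 and leaves only via the purge: 1980×0.303 = 0.043×(argon in F1), and the separator passes all argon, so argon in F2 = argon in F1 = 13952 tonne/day.
hydrogen in F2: m_A = 1980×0.697 + (1−0.043)·(1−0.693)·m_A, so m_A = 1380.1/0.7062 = 1954.2 tonne/day.
F2 = 1954.2 + 13952 = 15906 tonne/day.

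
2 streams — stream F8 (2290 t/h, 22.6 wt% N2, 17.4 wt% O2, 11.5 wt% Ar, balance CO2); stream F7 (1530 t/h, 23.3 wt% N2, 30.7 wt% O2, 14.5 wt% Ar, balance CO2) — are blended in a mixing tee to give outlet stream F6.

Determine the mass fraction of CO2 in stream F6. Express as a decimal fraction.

Total flow out = 2290 + 1530 = 3820 t/h.
CO2 in = 2290×0.485 + 1530×0.315 = 1592.6 t/h.
CO2 mass fraction in F6 = 1592.6/3820 = 0.4169.

0.4169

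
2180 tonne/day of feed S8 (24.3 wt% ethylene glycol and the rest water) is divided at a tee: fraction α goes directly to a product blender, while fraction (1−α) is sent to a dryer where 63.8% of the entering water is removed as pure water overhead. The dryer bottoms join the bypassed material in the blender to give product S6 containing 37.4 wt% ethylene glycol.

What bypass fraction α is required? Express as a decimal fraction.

All 2180×0.243 = 529.74 tonne/day of ethylene glycol reaches S6, so S6 = 529.74/0.374 = 1416.4 tonne/day and vapour = 763.58 tonne/day.
The evaporator receives (1−α)·2180 of feed at 0.757 water and removes 0.638 of that water:
0.638×0.757×(1−α)×2180 = 763.58
(1−α) = 763.58/1052.9 = 0.7252;  α = 0.2748.

0.275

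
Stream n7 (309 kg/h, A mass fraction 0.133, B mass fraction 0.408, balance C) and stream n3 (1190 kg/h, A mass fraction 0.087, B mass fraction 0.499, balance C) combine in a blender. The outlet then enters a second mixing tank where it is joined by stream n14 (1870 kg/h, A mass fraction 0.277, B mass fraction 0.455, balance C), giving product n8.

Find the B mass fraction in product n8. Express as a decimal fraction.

0.466

Overall, product flow = 3369 kg/h.
B in = 309×0.408 + 1190×0.499 + 1870×0.455 = 1570.7 kg/h.
B fraction in n8 = 0.466.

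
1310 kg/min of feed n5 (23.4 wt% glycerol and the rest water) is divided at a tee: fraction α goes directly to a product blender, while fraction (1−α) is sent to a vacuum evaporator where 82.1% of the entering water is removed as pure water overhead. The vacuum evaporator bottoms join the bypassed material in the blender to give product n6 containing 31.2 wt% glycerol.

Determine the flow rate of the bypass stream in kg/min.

789.2 kg/min

All 1310×0.234 = 306.54 kg/min of glycerol reaches n6, so n6 = 306.54/0.312 = 982.5 kg/min and vapour = 327.5 kg/min.
The evaporator receives (1−α)·1310 of feed at 0.766 water and removes 0.821 of that water:
0.821×0.766×(1−α)×1310 = 327.5
(1−α) = 327.5/823.84 = 0.3975;  α = 0.6025.
Bypass flow = 0.6025×1310 = 789.24 kg/min.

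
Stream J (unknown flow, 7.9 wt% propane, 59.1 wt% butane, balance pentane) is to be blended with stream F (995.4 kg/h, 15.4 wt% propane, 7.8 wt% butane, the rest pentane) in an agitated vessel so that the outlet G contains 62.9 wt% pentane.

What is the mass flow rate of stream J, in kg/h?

Let J be the unknown flow. Total out = 995.4 + J.
pentane balance: 764.47 + 0.330·J = 0.629·(995.4 + J)
(0.330 − 0.629)·J = 0.629×995.4 − 764.47 = -138.36
J = -138.36 / -0.299 = 462.74 kg/h

462.7 kg/h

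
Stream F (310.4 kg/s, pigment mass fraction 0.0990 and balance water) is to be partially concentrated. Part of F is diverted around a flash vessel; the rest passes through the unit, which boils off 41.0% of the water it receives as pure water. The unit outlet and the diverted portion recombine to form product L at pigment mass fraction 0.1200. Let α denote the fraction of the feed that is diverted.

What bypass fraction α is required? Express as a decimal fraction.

0.526

All 310.4×0.099 = 30.73 kg/s of pigment reaches L, so L = 30.73/0.120 = 256.08 kg/s and vapour = 54.32 kg/s.
The evaporator receives (1−α)·310.4 of feed at 0.901 water and removes 0.410 of that water:
0.410×0.901×(1−α)×310.4 = 54.32
(1−α) = 54.32/114.66 = 0.4737;  α = 0.5263.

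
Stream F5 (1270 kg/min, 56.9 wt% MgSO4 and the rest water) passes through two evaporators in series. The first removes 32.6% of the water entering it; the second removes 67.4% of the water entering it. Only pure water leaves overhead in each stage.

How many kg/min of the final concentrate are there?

water in feed = 1270×0.431 = 547.37 kg/min.
After stage 1: water left = (1−0.326)×547.37 = 368.93; stream total = 1091.6 kg/min.
After stage 2: water left = (1−0.674)×368.93 = 120.27; final concentrate = 842.9 kg/min.

842.9 kg/min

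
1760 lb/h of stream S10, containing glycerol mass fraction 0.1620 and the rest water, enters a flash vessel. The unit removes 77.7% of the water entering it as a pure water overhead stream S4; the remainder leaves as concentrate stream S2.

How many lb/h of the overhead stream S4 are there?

1146 lb/h

water entering = 1760×0.838 = 1474.9 lb/h; overhead removed = 0.777×1474.9 = 1146 lb/h.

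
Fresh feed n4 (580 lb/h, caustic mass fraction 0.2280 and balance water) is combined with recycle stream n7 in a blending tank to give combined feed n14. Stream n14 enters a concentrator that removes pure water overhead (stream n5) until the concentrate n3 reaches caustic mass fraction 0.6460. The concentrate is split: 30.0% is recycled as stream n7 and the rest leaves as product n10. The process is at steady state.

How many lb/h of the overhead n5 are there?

Overall caustic balance (none leaves overhead): caustic in fresh feed = caustic in product, i.e. 580×0.228 = (1−0.300)·n3·0.646.
n3 = 132.24/(0.646×0.700) = 292.44 lb/h.
Recycle n7 = 0.300×292.44 = 87.731 lb/h.
Combined feed n14 = 580 + 87.731 = 667.73 lb/h.
Overhead n5 = n14 − n3 = 667.73 − 292.44 = 375.29 lb/h.

375.3 lb/h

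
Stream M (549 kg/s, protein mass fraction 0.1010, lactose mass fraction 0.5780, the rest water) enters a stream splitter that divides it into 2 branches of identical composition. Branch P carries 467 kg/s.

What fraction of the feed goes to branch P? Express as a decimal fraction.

Fraction to P = 467/549 = 0.8506.

0.851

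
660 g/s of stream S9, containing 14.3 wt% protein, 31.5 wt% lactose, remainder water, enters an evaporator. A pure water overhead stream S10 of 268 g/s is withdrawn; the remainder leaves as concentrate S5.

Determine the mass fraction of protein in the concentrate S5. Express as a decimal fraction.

protein is not removed: 660×0.143 = 94.38 g/s of protein enters S5.
Concentrate = 660 − 268 = 392 g/s.
Mass fraction = 94.38/392 = 0.241.

0.241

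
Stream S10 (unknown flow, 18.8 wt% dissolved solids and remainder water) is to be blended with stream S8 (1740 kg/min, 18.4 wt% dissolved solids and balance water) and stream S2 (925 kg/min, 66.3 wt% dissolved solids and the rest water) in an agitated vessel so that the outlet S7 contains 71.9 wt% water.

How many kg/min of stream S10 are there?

Let S10 be the unknown flow. Total out = 2665 + S10.
water balance: 1731.6 + 0.812·S10 = 0.719·(2665 + S10)
(0.812 − 0.719)·S10 = 0.719×2665 − 1731.6 = 184.57
S10 = 184.57 / 0.093 = 1984.6 kg/min

1985 kg/min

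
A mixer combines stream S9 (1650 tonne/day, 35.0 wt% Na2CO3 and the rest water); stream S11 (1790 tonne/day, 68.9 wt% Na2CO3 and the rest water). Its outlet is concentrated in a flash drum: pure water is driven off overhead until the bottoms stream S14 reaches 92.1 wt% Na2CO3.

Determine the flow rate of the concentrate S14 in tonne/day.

Na2CO3 entering = 1650×0.350 + 1790×0.689 = 1810.8 tonne/day.
All Na2CO3 reports to S14, so S14 = 1810.8/0.921 = 1966.1 tonne/day.

1966 tonne/day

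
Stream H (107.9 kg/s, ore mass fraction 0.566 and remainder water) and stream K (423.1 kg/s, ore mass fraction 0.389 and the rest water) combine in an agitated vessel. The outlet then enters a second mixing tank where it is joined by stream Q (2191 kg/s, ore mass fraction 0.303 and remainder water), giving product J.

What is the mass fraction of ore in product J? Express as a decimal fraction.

Overall, product flow = 2722 kg/s.
ore in = 107.9×0.566 + 423.1×0.389 + 2191×0.303 = 889.53 kg/s.
ore fraction in J = 0.327.

0.327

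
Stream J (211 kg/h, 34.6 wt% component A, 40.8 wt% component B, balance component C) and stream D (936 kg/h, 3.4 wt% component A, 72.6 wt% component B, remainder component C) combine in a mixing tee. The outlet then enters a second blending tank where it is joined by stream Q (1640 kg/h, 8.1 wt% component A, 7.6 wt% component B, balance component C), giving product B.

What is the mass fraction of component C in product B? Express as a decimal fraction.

0.595

Overall, product flow = 2787 kg/h.
component C in = 211×0.246 + 936×0.240 + 1640×0.843 = 1659.1 kg/h.
component C fraction in B = 0.595.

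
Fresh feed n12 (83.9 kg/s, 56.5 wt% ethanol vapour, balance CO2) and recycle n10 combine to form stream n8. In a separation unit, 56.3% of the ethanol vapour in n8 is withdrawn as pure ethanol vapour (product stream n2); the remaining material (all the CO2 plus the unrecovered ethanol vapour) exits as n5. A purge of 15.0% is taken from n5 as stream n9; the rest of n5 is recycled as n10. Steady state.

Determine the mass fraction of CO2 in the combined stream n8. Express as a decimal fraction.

CO2 enters only via n12 and leaves only via the purge: 83.9×0.435 = 0.150×(CO2 in n5), and the separation unit passes all CO2, so CO2 in n8 = CO2 in n5 = 243.31 kg/s.
ethanol vapour in n8: m_A = 83.9×0.565 + (1−0.150)·(1−0.563)·m_A, so m_A = 47.404/0.6285 = 75.417 kg/s.
n8 = 75.417 + 243.31 = 318.73 kg/s.
CO2 fraction in n8 = 243.31/318.73 = 0.7634.

0.7634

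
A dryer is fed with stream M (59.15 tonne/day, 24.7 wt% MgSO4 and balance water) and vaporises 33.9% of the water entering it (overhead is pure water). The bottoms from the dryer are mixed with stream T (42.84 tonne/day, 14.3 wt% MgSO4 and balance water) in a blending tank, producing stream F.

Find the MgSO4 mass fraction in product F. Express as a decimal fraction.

0.239

Vapour removed = 0.339×0.753×59.15 = 15.099 tonne/day; concentrate = 44.051 tonne/day.
MgSO4 reaching the mixer = 14.61 (from concentrate) + 42.84×0.143 = 20.736 tonne/day.
Product flow = 44.051 + 42.84 = 86.891 tonne/day; MgSO4 fraction = 0.239.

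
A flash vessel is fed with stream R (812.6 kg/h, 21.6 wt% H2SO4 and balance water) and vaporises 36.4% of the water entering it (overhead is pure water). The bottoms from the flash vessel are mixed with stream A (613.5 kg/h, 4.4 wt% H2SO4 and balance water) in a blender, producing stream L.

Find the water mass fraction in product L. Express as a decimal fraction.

Vapour removed = 0.364×0.784×812.6 = 231.9 kg/h; concentrate = 580.7 kg/h.
water reaching the mixer = 405.18 (from concentrate) + 613.5×0.956 = 991.69 kg/h.
Product flow = 580.7 + 613.5 = 1194.2 kg/h; water fraction = 0.830.

0.830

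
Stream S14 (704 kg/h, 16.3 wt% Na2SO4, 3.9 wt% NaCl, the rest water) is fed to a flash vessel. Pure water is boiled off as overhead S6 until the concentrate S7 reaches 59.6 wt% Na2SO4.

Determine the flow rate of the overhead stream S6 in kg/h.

511.5 kg/h

Na2SO4 is conserved: 704×0.163 = 114.75 kg/h all reports to the concentrate.
Concentrate = 114.75/(target fraction) = 192.54 kg/h.
Overhead = 704 − 192.54 = 511.46 kg/h.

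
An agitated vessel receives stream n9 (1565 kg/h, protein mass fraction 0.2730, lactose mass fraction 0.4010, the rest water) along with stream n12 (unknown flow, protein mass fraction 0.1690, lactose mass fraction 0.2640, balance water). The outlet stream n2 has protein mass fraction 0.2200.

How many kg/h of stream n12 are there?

Let n12 be the unknown flow. Total out = 1565 + n12.
protein balance: 427.25 + 0.169·n12 = 0.220·(1565 + n12)
(0.169 − 0.220)·n12 = 0.220×1565 − 427.25 = -82.945
n12 = -82.945 / -0.051 = 1626.4 kg/h

1626 kg/h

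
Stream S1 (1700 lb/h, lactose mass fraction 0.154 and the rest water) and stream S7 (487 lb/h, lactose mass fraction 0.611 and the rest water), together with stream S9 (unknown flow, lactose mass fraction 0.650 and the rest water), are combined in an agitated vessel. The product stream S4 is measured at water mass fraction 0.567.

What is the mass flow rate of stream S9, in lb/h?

Let S9 be the unknown flow. Total out = 2187 + S9.
water balance: 1627.6 + 0.350·S9 = 0.567·(2187 + S9)
(0.350 − 0.567)·S9 = 0.567×2187 − 1627.6 = -387.61
S9 = -387.61 / -0.217 = 1786.2 lb/h

1786 lb/h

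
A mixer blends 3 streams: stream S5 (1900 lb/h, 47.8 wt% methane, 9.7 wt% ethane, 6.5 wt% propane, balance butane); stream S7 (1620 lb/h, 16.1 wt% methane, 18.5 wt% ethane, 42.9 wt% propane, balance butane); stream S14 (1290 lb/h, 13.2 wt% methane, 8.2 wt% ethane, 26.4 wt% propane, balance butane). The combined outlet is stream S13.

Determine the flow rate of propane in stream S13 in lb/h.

propane out = propane in = 1900×0.065 + 1620×0.429 + 1290×0.264 = 1159 lb/h.

1159 lb/h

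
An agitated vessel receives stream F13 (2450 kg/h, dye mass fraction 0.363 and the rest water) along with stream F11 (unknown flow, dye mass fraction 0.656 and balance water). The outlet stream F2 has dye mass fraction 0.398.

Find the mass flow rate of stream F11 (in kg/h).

332.4 kg/h

Let F11 be the unknown flow. Total out = 2450 + F11.
dye balance: 889.35 + 0.656·F11 = 0.398·(2450 + F11)
(0.656 − 0.398)·F11 = 0.398×2450 − 889.35 = 85.75
F11 = 85.75 / 0.258 = 332.36 kg/h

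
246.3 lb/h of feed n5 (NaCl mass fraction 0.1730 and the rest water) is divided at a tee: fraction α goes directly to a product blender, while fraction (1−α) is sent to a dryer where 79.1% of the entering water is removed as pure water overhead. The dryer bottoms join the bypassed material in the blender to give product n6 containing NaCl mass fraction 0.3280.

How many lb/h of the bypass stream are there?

68.37 lb/h

All 246.3×0.173 = 42.61 lb/h of NaCl reaches n6, so n6 = 42.61/0.328 = 129.91 lb/h and vapour = 116.39 lb/h.
The evaporator receives (1−α)·246.3 of feed at 0.827 water and removes 0.791 of that water:
0.791×0.827×(1−α)×246.3 = 116.39
(1−α) = 116.39/161.12 = 0.7224;  α = 0.2776.
Bypass flow = 0.2776×246.3 = 68.374 lb/h.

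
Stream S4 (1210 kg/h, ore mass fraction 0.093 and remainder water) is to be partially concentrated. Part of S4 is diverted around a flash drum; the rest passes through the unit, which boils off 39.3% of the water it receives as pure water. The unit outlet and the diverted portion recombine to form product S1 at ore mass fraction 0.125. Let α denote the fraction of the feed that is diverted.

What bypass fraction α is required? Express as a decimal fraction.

0.282

All 1210×0.093 = 112.53 kg/h of ore reaches S1, so S1 = 112.53/0.125 = 900.24 kg/h and vapour = 309.76 kg/h.
The evaporator receives (1−α)·1210 of feed at 0.907 water and removes 0.393 of that water:
0.393×0.907×(1−α)×1210 = 309.76
(1−α) = 309.76/431.31 = 0.7182;  α = 0.2818.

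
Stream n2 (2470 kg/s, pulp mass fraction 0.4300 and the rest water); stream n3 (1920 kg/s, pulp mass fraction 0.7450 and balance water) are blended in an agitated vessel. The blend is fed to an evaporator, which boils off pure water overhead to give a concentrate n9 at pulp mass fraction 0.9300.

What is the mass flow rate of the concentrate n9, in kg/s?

2680 kg/s

pulp entering = 2470×0.430 + 1920×0.745 = 2492.5 kg/s.
All pulp reports to n9, so n9 = 2492.5/0.930 = 2680.1 kg/s.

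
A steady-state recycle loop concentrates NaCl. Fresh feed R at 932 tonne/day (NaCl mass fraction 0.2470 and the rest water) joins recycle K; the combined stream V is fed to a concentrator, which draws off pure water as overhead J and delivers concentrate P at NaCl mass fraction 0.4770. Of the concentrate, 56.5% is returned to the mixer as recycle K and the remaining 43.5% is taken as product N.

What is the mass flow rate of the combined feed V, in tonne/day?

1559 tonne/day

Overall NaCl balance (none leaves overhead): NaCl in fresh feed = NaCl in product, i.e. 932×0.247 = (1−0.565)·P·0.477.
P = 230.2/(0.477×0.435) = 1109.4 tonne/day.
Recycle K = 0.565×1109.4 = 626.84 tonne/day.
Combined feed V = 932 + 626.84 = 1558.8 tonne/day.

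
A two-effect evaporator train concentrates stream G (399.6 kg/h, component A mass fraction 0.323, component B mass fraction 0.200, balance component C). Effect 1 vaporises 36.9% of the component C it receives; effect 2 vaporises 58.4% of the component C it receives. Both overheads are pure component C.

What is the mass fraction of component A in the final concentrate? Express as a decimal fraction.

component C in feed = 399.6×0.477 = 190.61 kg/h.
After stage 1: component C left = (1−0.369)×190.61 = 120.27; stream total = 329.27 kg/h.
After stage 2: component C left = (1−0.584)×120.27 = 50.034; final concentrate = 259.02 kg/h.
component A fraction = 129.07/259.02 = 0.498.

0.498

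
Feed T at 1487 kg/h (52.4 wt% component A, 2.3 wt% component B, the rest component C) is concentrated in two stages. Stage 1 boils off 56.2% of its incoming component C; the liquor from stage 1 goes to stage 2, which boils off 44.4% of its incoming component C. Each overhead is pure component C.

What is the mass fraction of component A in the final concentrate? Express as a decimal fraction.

component C in feed = 1487×0.453 = 673.61 kg/h.
After stage 1: component C left = (1−0.562)×673.61 = 295.04; stream total = 1108.4 kg/h.
After stage 2: component C left = (1−0.444)×295.04 = 164.04; final concentrate = 977.43 kg/h.
component A fraction = 779.19/977.43 = 0.7972.

0.7972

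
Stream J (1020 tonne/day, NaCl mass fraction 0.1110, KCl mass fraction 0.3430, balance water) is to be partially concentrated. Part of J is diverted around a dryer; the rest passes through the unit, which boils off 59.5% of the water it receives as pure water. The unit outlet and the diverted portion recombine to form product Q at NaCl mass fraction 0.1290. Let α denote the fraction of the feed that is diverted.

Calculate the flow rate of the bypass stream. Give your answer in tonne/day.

581.9 tonne/day

All 1020×0.111 = 113.22 tonne/day of NaCl reaches Q, so Q = 113.22/0.129 = 877.67 tonne/day and vapour = 142.33 tonne/day.
The evaporator receives (1−α)·1020 of feed at 0.546 water and removes 0.595 of that water:
0.595×0.546×(1−α)×1020 = 142.33
(1−α) = 142.33/331.37 = 0.4295;  α = 0.5705.
Bypass flow = 0.5705×1020 = 581.9 tonne/day.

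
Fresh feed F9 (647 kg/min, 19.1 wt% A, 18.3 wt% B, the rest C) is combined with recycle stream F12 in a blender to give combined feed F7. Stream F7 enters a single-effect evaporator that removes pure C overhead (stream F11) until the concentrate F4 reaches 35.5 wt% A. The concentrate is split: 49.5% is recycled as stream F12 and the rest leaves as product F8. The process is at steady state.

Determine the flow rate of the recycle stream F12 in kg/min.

Overall A balance (none leaves overhead): A in fresh feed = A in product, i.e. 647×0.191 = (1−0.495)·F4·0.355.
F4 = 123.58/(0.355×0.505) = 689.32 kg/min.
Recycle F12 = 0.495×689.32 = 341.21 kg/min.

341.2 kg/min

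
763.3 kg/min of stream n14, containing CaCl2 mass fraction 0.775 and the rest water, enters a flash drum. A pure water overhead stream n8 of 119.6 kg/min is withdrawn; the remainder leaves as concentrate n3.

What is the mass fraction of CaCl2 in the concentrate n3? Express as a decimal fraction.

CaCl2 is not removed: 763.3×0.775 = 591.56 kg/min of CaCl2 enters n3.
Concentrate = 763.3 − 119.6 = 643.7 kg/min.
Mass fraction = 591.56/643.7 = 0.919.

0.919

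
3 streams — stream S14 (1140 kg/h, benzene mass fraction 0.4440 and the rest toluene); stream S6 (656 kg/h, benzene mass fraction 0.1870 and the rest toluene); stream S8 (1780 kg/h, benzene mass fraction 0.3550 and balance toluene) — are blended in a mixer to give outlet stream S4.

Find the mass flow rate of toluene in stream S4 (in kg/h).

2315 kg/h

toluene out = toluene in = 1140×0.556 + 656×0.813 + 1780×0.645 = 2315.3 kg/h.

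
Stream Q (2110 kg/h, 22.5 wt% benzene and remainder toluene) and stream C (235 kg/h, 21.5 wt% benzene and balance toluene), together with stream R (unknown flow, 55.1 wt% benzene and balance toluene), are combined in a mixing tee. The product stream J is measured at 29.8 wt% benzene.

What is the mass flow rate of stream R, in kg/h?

685.9 kg/h

Let R be the unknown flow. Total out = 2345 + R.
benzene balance: 525.27 + 0.551·R = 0.298·(2345 + R)
(0.551 − 0.298)·R = 0.298×2345 − 525.27 = 173.53
R = 173.53 / 0.253 = 685.91 kg/h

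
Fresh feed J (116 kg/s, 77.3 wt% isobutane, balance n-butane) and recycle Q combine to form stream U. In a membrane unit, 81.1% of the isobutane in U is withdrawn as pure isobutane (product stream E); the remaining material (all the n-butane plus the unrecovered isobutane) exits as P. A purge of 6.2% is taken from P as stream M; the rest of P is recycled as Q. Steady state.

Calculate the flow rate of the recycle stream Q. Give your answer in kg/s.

n-butane enters only via J and leaves only via the purge: 116×0.227 = 0.062×(n-butane in P), and the membrane unit passes all n-butane, so n-butane in U = n-butane in P = 424.71 kg/s.
isobutane in U: m_A = 116×0.773 + (1−0.062)·(1−0.811)·m_A, so m_A = 89.668/0.8227 = 108.99 kg/s.
P = (1−0.811)×108.99 + 424.71 = 445.31 kg/s.
Recycle Q = (1−0.062)×445.31 = 417.7 kg/s.

417.7 kg/s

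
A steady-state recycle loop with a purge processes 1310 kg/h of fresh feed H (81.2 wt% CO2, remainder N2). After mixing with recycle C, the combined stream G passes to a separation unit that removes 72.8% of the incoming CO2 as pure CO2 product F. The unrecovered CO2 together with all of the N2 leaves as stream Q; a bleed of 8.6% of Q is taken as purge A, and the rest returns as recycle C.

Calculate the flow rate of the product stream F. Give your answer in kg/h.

1031 kg/h

CO2 in G: m_A = 1310×0.812 + (1−0.086)·(1−0.728)·m_A, so m_A = 1063.7/0.7514 = 1415.7 kg/h.
Product F = 0.728×1415.7 = 1030.6 kg/h.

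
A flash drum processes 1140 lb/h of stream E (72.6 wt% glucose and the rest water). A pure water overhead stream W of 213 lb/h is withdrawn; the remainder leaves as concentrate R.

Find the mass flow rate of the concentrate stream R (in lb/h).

Concentrate = 1140 − 213 = 927 lb/h.

927 lb/h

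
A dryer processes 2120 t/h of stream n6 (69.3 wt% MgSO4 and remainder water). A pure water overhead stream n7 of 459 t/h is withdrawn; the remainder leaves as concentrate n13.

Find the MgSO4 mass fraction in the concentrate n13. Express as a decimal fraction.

MgSO4 is not removed: 2120×0.693 = 1469.2 t/h of MgSO4 enters n13.
Concentrate = 2120 − 459 = 1661 t/h.
Mass fraction = 1469.2/1661 = 0.885.

0.885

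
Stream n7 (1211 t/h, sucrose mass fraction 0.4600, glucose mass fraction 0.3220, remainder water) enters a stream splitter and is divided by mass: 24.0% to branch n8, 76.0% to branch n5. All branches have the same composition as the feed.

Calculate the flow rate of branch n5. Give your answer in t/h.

920.4 t/h

Branch n5 flow = 0.760×1211 = 920.36 t/h.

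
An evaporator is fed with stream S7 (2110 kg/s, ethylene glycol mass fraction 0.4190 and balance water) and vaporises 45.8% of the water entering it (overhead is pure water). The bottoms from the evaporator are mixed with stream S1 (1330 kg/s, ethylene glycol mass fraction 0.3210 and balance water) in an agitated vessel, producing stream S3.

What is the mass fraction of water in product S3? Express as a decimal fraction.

Vapour removed = 0.458×0.581×2110 = 561.47 kg/s; concentrate = 1548.5 kg/s.
water reaching the mixer = 664.44 (from concentrate) + 1330×0.679 = 1567.5 kg/s.
Product flow = 1548.5 + 1330 = 2878.5 kg/s; water fraction = 0.5446.

0.5446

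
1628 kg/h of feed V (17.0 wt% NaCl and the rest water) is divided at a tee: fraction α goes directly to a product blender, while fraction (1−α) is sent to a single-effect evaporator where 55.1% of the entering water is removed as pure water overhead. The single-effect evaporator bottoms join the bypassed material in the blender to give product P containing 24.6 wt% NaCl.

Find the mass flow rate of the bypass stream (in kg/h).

528.2 kg/h

All 1628×0.170 = 276.76 kg/h of NaCl reaches P, so P = 276.76/0.246 = 1125 kg/h and vapour = 502.96 kg/h.
The evaporator receives (1−α)·1628 of feed at 0.830 water and removes 0.551 of that water:
0.551×0.830×(1−α)×1628 = 502.96
(1−α) = 502.96/744.53 = 0.6755;  α = 0.3245.
Bypass flow = 0.3245×1628 = 528.23 kg/h.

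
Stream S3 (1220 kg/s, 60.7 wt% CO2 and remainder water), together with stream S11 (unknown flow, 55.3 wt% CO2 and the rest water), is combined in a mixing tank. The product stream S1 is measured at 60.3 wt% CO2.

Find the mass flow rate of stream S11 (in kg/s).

97.6 kg/s

Let S11 be the unknown flow. Total out = 1220 + S11.
CO2 balance: 740.54 + 0.553·S11 = 0.603·(1220 + S11)
(0.553 − 0.603)·S11 = 0.603×1220 − 740.54 = -4.88
S11 = -4.88 / -0.050 = 97.6 kg/s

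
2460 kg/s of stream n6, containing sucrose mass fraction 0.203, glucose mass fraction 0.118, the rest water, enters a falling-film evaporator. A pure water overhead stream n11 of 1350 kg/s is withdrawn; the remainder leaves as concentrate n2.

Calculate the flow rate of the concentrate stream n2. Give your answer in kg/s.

Concentrate = 2460 − 1350 = 1110 kg/s.

1110 kg/s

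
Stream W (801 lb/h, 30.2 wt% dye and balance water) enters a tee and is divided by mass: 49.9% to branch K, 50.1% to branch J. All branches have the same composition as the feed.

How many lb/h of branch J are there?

401.3 lb/h

Branch J flow = 0.501×801 = 401.3 lb/h.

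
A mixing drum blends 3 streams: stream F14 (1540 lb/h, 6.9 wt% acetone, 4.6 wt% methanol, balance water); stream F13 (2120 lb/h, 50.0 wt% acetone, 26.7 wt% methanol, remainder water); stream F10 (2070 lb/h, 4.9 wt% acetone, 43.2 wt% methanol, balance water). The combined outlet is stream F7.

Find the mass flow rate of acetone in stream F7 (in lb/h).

acetone out = acetone in = 1540×0.069 + 2120×0.500 + 2070×0.049 = 1267.7 lb/h.

1268 lb/h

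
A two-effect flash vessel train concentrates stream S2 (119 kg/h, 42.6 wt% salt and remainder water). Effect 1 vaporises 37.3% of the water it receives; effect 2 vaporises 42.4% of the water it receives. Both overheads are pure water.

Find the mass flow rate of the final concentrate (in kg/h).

75.36 kg/h

water in feed = 119×0.574 = 68.306 kg/h.
After stage 1: water left = (1−0.373)×68.306 = 42.828; stream total = 93.522 kg/h.
After stage 2: water left = (1−0.424)×42.828 = 24.669; final concentrate = 75.363 kg/h.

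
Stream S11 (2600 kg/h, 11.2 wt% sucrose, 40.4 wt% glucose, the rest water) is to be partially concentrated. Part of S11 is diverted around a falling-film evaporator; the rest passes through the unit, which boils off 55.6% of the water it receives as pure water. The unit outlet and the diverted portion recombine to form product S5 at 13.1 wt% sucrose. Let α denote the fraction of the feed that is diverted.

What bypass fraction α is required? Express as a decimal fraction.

All 2600×0.112 = 291.2 kg/h of sucrose reaches S5, so S5 = 291.2/0.131 = 2222.9 kg/h and vapour = 377.1 kg/h.
The evaporator receives (1−α)·2600 of feed at 0.484 water and removes 0.556 of that water:
0.556×0.484×(1−α)×2600 = 377.1
(1−α) = 377.1/699.67 = 0.5390;  α = 0.4610.

0.461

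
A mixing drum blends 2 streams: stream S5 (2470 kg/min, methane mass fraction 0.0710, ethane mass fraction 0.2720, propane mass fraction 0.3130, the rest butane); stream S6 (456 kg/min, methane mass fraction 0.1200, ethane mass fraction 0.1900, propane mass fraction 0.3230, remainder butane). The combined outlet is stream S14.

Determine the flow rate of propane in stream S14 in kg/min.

propane out = propane in = 2470×0.313 + 456×0.323 = 920.4 kg/min.

920.4 kg/min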